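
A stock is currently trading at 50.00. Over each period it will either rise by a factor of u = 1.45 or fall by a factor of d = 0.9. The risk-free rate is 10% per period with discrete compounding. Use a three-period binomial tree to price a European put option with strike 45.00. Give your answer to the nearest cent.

1.66

Risk-neutral probability p = (1 + 0.1 − 0.9)/(1.45 − 0.9) = 0.2000/0.5500 = 0.3636
Terminal stock prices: S_uuu = 152.4, S_uud = 94.61, S_udd = 58.73, S_ddd = 36.45
Terminal payoffs (K − S): max(-107.4, 0) = 0, max(-49.61, 0) = 0, max(-13.73, 0) = 0, max(8.55, 0) = 8.55
Node uu (S = 105.1): V_uu = 1/1.1·[0.3636·0.0000 + 0.6364·0.0000] = 0.0000
Node ud (S = 65.25): V_ud = 1/1.1·[0.3636·0.0000 + 0.6364·0.0000] = 0.0000
Node dd (S = 40.5): V_dd = 1/1.1·[0.3636·0.0000 + 0.6364·8.5500] = 4.9463
Node u (S = 72.5): V_u = 1/1.1·[0.3636·0.0000 + 0.6364·0.0000] = 0.0000
Node d (S = 45): V_d = 1/1.1·[0.3636·0.0000 + 0.6364·4.9463] = 2.8615
Node 0 (S = 50): V_0 = 1/1.1·[0.3636·0.0000 + 0.6364·2.8615] = 1.6554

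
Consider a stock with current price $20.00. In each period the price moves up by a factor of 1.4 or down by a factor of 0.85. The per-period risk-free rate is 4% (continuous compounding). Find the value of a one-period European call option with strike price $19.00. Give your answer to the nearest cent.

$3.00

Risk-neutral probability p = (e^0.04 − 0.85)/(1.4 − 0.85) = 0.1908/0.5500 = 0.3469
Terminal stock prices: S_u = 28, S_d = 17
Terminal payoffs (S − K): max(9, 0) = 9, max(-2, 0) = 0
Node 0 (S = 20): V_0 = e^(−0.04)·[0.3469·9.0000 + 0.6531·0.0000] = 2.9999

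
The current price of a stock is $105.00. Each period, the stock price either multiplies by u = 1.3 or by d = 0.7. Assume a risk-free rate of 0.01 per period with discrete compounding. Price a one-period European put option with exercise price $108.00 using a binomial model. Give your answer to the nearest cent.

Risk-neutral probability p = (1 + 0.01 − 0.7)/(1.3 − 0.7) = 0.3100/0.6000 = 0.5167
Terminal stock prices: S_u = 136.5, S_d = 73.5
Terminal payoffs (K − S): max(-28.5, 0) = 0, max(34.5, 0) = 34.5
Node 0 (S = 105): V_0 = 1/1.01·[0.5167·0.0000 + 0.4833·34.5000] = 16.5099

$16.51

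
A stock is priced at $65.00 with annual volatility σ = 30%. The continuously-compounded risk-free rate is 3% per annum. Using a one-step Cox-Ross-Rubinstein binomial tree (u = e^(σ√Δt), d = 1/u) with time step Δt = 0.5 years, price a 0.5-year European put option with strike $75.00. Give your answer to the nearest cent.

$11.43

CRR parameters: u = e^(σ√Δt) = e^(0.3·√0.5) = 1.2363, d = 1/u = 0.8089
Per-period rate: rΔt = 0.03·0.5 = 0.015, so R = e^0.015 = 1.0151
Risk-neutral probability p = (e^0.015 − 0.8089)/(1.2363 − 0.8089) = 0.2063/0.4275 = 0.4825
Terminal stock prices: S_u = 80.36, S_d = 52.58
Terminal payoffs (K − S): max(-5.36, 0) = 0, max(22.42, 0) = 22.42
Node 0 (S = 65): V_0 = e^(−0.015)·[0.4825·0.0000 + 0.5175·22.4242] = 11.4313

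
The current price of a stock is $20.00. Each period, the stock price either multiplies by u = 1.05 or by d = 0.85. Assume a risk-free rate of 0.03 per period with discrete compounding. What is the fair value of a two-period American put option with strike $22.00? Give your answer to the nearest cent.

$2.00

Risk-neutral probability p = (1 + 0.03 − 0.85)/(1.05 − 0.85) = 0.1800/0.2000 = 0.9000
Terminal stock prices: S_uu = 22.05, S_ud = 17.85, S_dd = 14.45
Terminal payoffs (K − S): max(-0.05, 0) = 0, max(4.15, 0) = 4.15, max(7.55, 0) = 7.55
Node u (S = 21): continuation = 1/1.03·[0.9000·0.0000 + 0.1000·4.1500] = 0.4029; exercise value = 1.0000 > continuation, so V_u = 1.0000 (exercise)
Node d (S = 17): continuation = 1/1.03·[0.9000·4.1500 + 0.1000·7.5500] = 4.3592; exercise value = 5.0000 > continuation, so V_d = 5.0000 (exercise)
Node 0 (S = 20): continuation = 1/1.03·[0.9000·1.0000 + 0.1000·5.0000] = 1.3592; exercise value = 2.0000 > continuation, so V_0 = 2.0000 (exercise)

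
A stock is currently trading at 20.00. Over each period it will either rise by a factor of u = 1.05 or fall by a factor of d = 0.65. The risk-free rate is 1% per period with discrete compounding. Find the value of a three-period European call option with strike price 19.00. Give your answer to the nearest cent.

2.94

Risk-neutral probability p = (1 + 0.01 − 0.65)/(1.05 − 0.65) = 0.3600/0.4000 = 0.9000
Terminal stock prices: S_uuu = 23.15, S_uud = 14.33, S_udd = 8.873, S_ddd = 5.492
Terminal payoffs (S − K): max(4.153, 0) = 4.153, max(-4.667, 0) = 0, max(-10.13, 0) = 0, max(-13.51, 0) = 0
Node uu (S = 22.05): V_uu = 1/1.01·[0.9000·4.1525 + 0.1000·0.0000] = 3.7002
Node ud (S = 13.65): V_ud = 1/1.01·[0.9000·0.0000 + 0.1000·0.0000] = 0.0000
Node dd (S = 8.45): V_dd = 1/1.01·[0.9000·0.0000 + 0.1000·0.0000] = 0.0000
Node u (S = 21): V_u = 1/1.01·[0.9000·3.7002 + 0.1000·0.0000] = 3.2973
Node d (S = 13): V_d = 1/1.01·[0.9000·0.0000 + 0.1000·0.0000] = 0.0000
Node 0 (S = 20): V_0 = 1/1.01·[0.9000·3.2973 + 0.1000·0.0000] = 2.9381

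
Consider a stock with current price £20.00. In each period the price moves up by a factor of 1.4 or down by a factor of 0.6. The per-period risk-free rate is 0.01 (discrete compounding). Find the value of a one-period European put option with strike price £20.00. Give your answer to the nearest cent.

Risk-neutral probability p = (1 + 0.01 − 0.6)/(1.4 − 0.6) = 0.4100/0.8000 = 0.5125
Terminal stock prices: S_u = 28, S_d = 12
Terminal payoffs (K − S): max(-8, 0) = 0, max(8, 0) = 8
Node 0 (S = 20): V_0 = 1/1.01·[0.5125·0.0000 + 0.4875·8.0000] = 3.8614

£3.86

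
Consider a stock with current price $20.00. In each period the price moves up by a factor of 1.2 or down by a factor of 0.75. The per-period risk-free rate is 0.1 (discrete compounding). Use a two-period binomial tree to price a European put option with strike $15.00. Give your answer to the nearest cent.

$0.15

Risk-neutral probability p = (1 + 0.1 − 0.75)/(1.2 − 0.75) = 0.3500/0.4500 = 0.7778
Terminal stock prices: S_uu = 28.8, S_ud = 18, S_dd = 11.25
Terminal payoffs (K − S): max(-13.8, 0) = 0, max(-3, 0) = 0, max(3.75, 0) = 3.75
Node u (S = 24): V_u = 1/1.1·[0.7778·0.0000 + 0.2222·0.0000] = 0.0000
Node d (S = 15): V_d = 1/1.1·[0.7778·0.0000 + 0.2222·3.7500] = 0.7576
Node 0 (S = 20): V_0 = 1/1.1·[0.7778·0.0000 + 0.2222·0.7576] = 0.1530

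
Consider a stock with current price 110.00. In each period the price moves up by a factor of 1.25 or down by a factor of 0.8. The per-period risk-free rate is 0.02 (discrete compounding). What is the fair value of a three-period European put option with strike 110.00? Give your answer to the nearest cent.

Risk-neutral probability p = (1 + 0.02 − 0.8)/(1.25 − 0.8) = 0.2200/0.4500 = 0.4889
Terminal stock prices: S_uuu = 214.8, S_uud = 137.5, S_udd = 88, S_ddd = 56.32
Terminal payoffs (K − S): max(-104.8, 0) = 0, max(-27.5, 0) = 0, max(22, 0) = 22, max(53.68, 0) = 53.68
Node uu (S = 171.9): V_uu = 1/1.02·[0.4889·0.0000 + 0.5111·0.0000] = 0.0000
Node ud (S = 110): V_ud = 1/1.02·[0.4889·0.0000 + 0.5111·22.0000] = 11.0240
Node dd (S = 70.4): V_dd = 1/1.02·[0.4889·22.0000 + 0.5111·53.6800] = 37.4431
Node u (S = 137.5): V_u = 1/1.02·[0.4889·0.0000 + 0.5111·11.0240] = 5.5240
Node d (S = 88): V_d = 1/1.02·[0.4889·11.0240 + 0.5111·37.4431] = 24.0462
Node 0 (S = 110): V_0 = 1/1.02·[0.4889·5.5240 + 0.5111·24.0462] = 14.6969

14.70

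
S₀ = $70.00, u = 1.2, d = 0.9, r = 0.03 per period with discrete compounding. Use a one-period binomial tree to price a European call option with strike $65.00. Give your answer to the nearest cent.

Risk-neutral probability p = (1 + 0.03 − 0.9)/(1.2 − 0.9) = 0.1300/0.3000 = 0.4333
Terminal stock prices: S_u = 84, S_d = 63
Terminal payoffs (S − K): max(19, 0) = 19, max(-2, 0) = 0
Node 0 (S = 70): V_0 = 1/1.03·[0.4333·19.0000 + 0.5667·0.0000] = 7.9935

$7.99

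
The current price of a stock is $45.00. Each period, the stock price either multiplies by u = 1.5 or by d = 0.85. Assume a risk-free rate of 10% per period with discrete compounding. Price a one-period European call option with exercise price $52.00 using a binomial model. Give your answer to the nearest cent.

Risk-neutral probability p = (1 + 0.1 − 0.85)/(1.5 − 0.85) = 0.2500/0.6500 = 0.3846
Terminal stock prices: S_u = 67.5, S_d = 38.25
Terminal payoffs (S − K): max(15.5, 0) = 15.5, max(-13.75, 0) = 0
Node 0 (S = 45): V_0 = 1/1.1·[0.3846·15.5000 + 0.6154·0.0000] = 5.4196

$5.42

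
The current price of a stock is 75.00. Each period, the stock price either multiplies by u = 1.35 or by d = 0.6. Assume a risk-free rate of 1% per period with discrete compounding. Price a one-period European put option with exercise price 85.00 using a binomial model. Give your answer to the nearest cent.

17.95

Risk-neutral probability p = (1 + 0.01 − 0.6)/(1.35 − 0.6) = 0.4100/0.7500 = 0.5467
Terminal stock prices: S_u = 101.2, S_d = 45
Terminal payoffs (K − S): max(-16.25, 0) = 0, max(40, 0) = 40
Node 0 (S = 75): V_0 = 1/1.01·[0.5467·0.0000 + 0.4533·40.0000] = 17.9538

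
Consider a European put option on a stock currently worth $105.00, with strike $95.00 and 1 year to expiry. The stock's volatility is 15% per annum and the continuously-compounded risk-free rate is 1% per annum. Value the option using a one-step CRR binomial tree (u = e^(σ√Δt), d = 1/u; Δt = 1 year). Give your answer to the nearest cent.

$2.31

CRR parameters: u = e^(σ√Δt) = e^(0.15·√1) = 1.1618, d = 1/u = 0.8607
Per-period rate: rΔt = 0.01·1 = 0.01, so R = e^0.01 = 1.0101
Risk-neutral probability p = (e^0.01 − 0.8607)/(1.1618 − 0.8607) = 0.1493/0.3011 = 0.4959
Terminal stock prices: S_u = 122, S_d = 90.37
Terminal payoffs (K − S): max(-26.99, 0) = 0, max(4.626, 0) = 4.626
Node 0 (S = 105): V_0 = e^(−0.01)·[0.4959·0.0000 + 0.5041·4.6257] = 2.3084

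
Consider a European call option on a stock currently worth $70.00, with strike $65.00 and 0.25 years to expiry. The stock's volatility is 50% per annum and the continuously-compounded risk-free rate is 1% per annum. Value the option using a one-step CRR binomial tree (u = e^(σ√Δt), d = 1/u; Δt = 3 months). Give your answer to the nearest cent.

CRR parameters: u = e^(σ√Δt) = e^(0.5·√0.25) = 1.2840, d = 1/u = 0.7788
Per-period rate: rΔt = 0.01·0.25 = 0.0025, so R = e^0.0025 = 1.0025
Risk-neutral probability p = (e^0.0025 − 0.7788)/(1.2840 − 0.7788) = 0.2237/0.5052 = 0.4428
Terminal stock prices: S_u = 89.88, S_d = 54.52
Terminal payoffs (S − K): max(24.88, 0) = 24.88, max(-10.48, 0) = 0
Node 0 (S = 70): V_0 = e^(−0.0025)·[0.4428·24.8818 + 0.5572·0.0000] = 10.9896

$10.99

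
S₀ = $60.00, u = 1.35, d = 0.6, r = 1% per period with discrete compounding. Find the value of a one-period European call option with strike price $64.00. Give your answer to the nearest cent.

Risk-neutral probability p = (1 + 0.01 − 0.6)/(1.35 − 0.6) = 0.4100/0.7500 = 0.5467
Terminal stock prices: S_u = 81, S_d = 36
Terminal payoffs (S − K): max(17, 0) = 17, max(-28, 0) = 0
Node 0 (S = 60): V_0 = 1/1.01·[0.5467·17.0000 + 0.4533·0.0000] = 9.2013

$9.20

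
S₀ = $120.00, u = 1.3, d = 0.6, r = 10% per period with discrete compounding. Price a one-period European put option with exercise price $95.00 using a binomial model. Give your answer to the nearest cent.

$5.97

Risk-neutral probability p = (1 + 0.1 − 0.6)/(1.3 − 0.6) = 0.5000/0.7000 = 0.7143
Terminal stock prices: S_u = 156, S_d = 72
Terminal payoffs (K − S): max(-61, 0) = 0, max(23, 0) = 23
Node 0 (S = 120): V_0 = 1/1.1·[0.7143·0.0000 + 0.2857·23.0000] = 5.9740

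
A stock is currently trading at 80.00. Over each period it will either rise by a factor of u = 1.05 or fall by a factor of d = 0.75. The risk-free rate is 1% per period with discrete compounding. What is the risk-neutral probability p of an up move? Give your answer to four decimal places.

Risk-neutral probability p = (1 + 0.01 − 0.75)/(1.05 − 0.75) = 0.2600/0.3000 = 0.8667

p = 0.8667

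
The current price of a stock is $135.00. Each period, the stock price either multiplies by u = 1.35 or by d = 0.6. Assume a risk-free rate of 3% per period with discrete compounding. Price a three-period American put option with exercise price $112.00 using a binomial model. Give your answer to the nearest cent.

Risk-neutral probability p = (1 + 0.03 − 0.6)/(1.35 − 0.6) = 0.4300/0.7500 = 0.5733
Terminal stock prices: S_uuu = 332.2, S_uud = 147.6, S_udd = 65.61, S_ddd = 29.16
Terminal payoffs (K − S): max(-220.2, 0) = 0, max(-35.62, 0) = 0, max(46.39, 0) = 46.39, max(82.84, 0) = 82.84
Node uu (S = 246): continuation = 1/1.03·[0.5733·0.0000 + 0.4267·0.0000] = 0.0000; exercise value = 0.0000 ≤ continuation, so V_uu = 0.0000
Node ud (S = 109.3): continuation = 1/1.03·[0.5733·0.0000 + 0.4267·46.3900] = 19.2166; exercise value = 2.6500 ≤ continuation, so V_ud = 19.2166
Node dd (S = 48.6): continuation = 1/1.03·[0.5733·46.3900 + 0.4267·82.8400] = 60.1379; exercise value = 63.4000 > continuation, so V_dd = 63.4000 (exercise)
Node u (S = 182.2): continuation = 1/1.03·[0.5733·0.0000 + 0.4267·19.2166] = 7.9603; exercise value = 0.0000 ≤ continuation, so V_u = 7.9603
Node d (S = 81): continuation = 1/1.03·[0.5733·19.2166 + 0.4267·63.4000] = 36.9594; exercise value = 31.0000 ≤ continuation, so V_d = 36.9594
Node 0 (S = 135): continuation = 1/1.03·[0.5733·7.9603 + 0.4267·36.9594] = 19.7410; exercise value = 0.0000 ≤ continuation, so V_0 = 19.7410

$19.74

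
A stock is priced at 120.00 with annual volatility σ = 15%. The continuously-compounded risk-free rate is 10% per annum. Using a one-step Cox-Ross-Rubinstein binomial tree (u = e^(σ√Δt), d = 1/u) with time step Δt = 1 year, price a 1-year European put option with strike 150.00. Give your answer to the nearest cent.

15.73

CRR parameters: u = e^(σ√Δt) = e^(0.15·√1) = 1.1618, d = 1/u = 0.8607
Per-period rate: rΔt = 0.1·1 = 0.1, so R = e^0.1 = 1.1052
Risk-neutral probability p = (e^0.1 − 0.8607)/(1.1618 − 0.8607) = 0.2445/0.3011 = 0.8118
Terminal stock prices: S_u = 139.4, S_d = 103.3
Terminal payoffs (K − S): max(10.58, 0) = 10.58, max(46.72, 0) = 46.72
Node 0 (S = 120): V_0 = e^(−0.1)·[0.8118·10.5799 + 0.1882·46.7150] = 15.7256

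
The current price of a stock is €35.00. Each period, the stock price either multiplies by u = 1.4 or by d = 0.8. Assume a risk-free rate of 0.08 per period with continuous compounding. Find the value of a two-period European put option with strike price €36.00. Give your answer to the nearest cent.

Risk-neutral probability p = (e^0.08 − 0.8)/(1.4 − 0.8) = 0.2833/0.6000 = 0.4721
Terminal stock prices: S_uu = 68.6, S_ud = 39.2, S_dd = 22.4
Terminal payoffs (K − S): max(-32.6, 0) = 0, max(-3.2, 0) = 0, max(13.6, 0) = 13.6
Node u (S = 49): V_u = e^(−0.08)·[0.4721·0.0000 + 0.5279·0.0000] = 0.0000
Node d (S = 28): V_d = e^(−0.08)·[0.4721·0.0000 + 0.5279·13.6000] = 6.6269
Node 0 (S = 35): V_0 = e^(−0.08)·[0.4721·0.0000 + 0.5279·6.6269] = 3.2291

€3.23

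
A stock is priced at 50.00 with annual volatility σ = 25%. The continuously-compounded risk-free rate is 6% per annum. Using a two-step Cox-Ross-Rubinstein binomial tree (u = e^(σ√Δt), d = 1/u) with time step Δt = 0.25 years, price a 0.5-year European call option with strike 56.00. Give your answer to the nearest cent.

CRR parameters: u = e^(σ√Δt) = e^(0.25·√0.25) = 1.1331, d = 1/u = 0.8825
Per-period rate: rΔt = 0.06·0.25 = 0.015, so R = e^0.015 = 1.0151
Risk-neutral probability p = (e^0.015 − 0.8825)/(1.1331 − 0.8825) = 0.1326/0.2507 = 0.5291
Terminal stock prices: S_uu = 64.2, S_ud = 50, S_dd = 38.94
Terminal payoffs (S − K): max(8.201, 0) = 8.201, max(-6, 0) = 0, max(-17.06, 0) = 0
Node u (S = 56.66): V_u = e^(−0.015)·[0.5291·8.2013 + 0.4709·0.0000] = 4.2746
Node d (S = 44.12): V_d = e^(−0.015)·[0.5291·0.0000 + 0.4709·0.0000] = 0.0000
Node 0 (S = 50): V_0 = e^(−0.015)·[0.5291·4.2746 + 0.4709·0.0000] = 2.2279

2.23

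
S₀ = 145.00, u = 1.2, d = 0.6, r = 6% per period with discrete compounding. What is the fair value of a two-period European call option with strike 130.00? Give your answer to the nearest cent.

41.22

Risk-neutral probability p = (1 + 0.06 − 0.6)/(1.2 − 0.6) = 0.4600/0.6000 = 0.7667
Terminal stock prices: S_uu = 208.8, S_ud = 104.4, S_dd = 52.2
Terminal payoffs (S − K): max(78.8, 0) = 78.8, max(-25.6, 0) = 0, max(-77.8, 0) = 0
Node u (S = 174): V_u = 1/1.06·[0.7667·78.8000 + 0.2333·0.0000] = 56.9937
Node d (S = 87): V_d = 1/1.06·[0.7667·0.0000 + 0.2333·0.0000] = 0.0000
Node 0 (S = 145): V_0 = 1/1.06·[0.7667·56.9937 + 0.2333·0.0000] = 41.2219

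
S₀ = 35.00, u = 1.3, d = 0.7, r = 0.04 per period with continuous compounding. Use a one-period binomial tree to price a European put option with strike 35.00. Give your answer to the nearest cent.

4.36

Risk-neutral probability p = (e^0.04 − 0.7)/(1.3 − 0.7) = 0.3408/0.6000 = 0.5680
Terminal stock prices: S_u = 45.5, S_d = 24.5
Terminal payoffs (K − S): max(-10.5, 0) = 0, max(10.5, 0) = 10.5
Node 0 (S = 35): V_0 = e^(−0.04)·[0.5680·0.0000 + 0.4320·10.5000] = 4.3580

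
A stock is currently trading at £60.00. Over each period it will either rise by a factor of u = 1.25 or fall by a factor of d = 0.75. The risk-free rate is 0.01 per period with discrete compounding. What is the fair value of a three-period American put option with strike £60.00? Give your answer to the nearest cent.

£10.07

Risk-neutral probability p = (1 + 0.01 − 0.75)/(1.25 − 0.75) = 0.2600/0.5000 = 0.5200
Terminal stock prices: S_uuu = 117.2, S_uud = 70.31, S_udd = 42.19, S_ddd = 25.31
Terminal payoffs (K − S): max(-57.19, 0) = 0, max(-10.31, 0) = 0, max(17.81, 0) = 17.81, max(34.69, 0) = 34.69
Node uu (S = 93.75): continuation = 1/1.01·[0.5200·0.0000 + 0.4800·0.0000] = 0.0000; exercise value = 0.0000 ≤ continuation, so V_uu = 0.0000
Node ud (S = 56.25): continuation = 1/1.01·[0.5200·0.0000 + 0.4800·17.8125] = 8.4653; exercise value = 3.7500 ≤ continuation, so V_ud = 8.4653
Node dd (S = 33.75): continuation = 1/1.01·[0.5200·17.8125 + 0.4800·34.6875] = 25.6559; exercise value = 26.2500 > continuation, so V_dd = 26.2500 (exercise)
Node u (S = 75): continuation = 1/1.01·[0.5200·0.0000 + 0.4800·8.4653] = 4.0231; exercise value = 0.0000 ≤ continuation, so V_u = 4.0231
Node d (S = 45): continuation = 1/1.01·[0.5200·8.4653 + 0.4800·26.2500] = 16.8336; exercise value = 15.0000 ≤ continuation, so V_d = 16.8336
Node 0 (S = 60): continuation = 1/1.01·[0.5200·4.0231 + 0.4800·16.8336] = 10.0715; exercise value = 0.0000 ≤ continuation, so V_0 = 10.0715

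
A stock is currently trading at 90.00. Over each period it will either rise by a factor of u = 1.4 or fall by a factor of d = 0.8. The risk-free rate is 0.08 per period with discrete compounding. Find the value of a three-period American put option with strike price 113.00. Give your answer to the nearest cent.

23.66

Risk-neutral probability p = (1 + 0.08 − 0.8)/(1.4 − 0.8) = 0.2800/0.6000 = 0.4667
Terminal stock prices: S_uuu = 247, S_uud = 141.1, S_udd = 80.64, S_ddd = 46.08
Terminal payoffs (K − S): max(-134, 0) = 0, max(-28.12, 0) = 0, max(32.36, 0) = 32.36, max(66.92, 0) = 66.92
Node uu (S = 176.4): continuation = 1/1.08·[0.4667·0.0000 + 0.5333·0.0000] = 0.0000; exercise value = 0.0000 ≤ continuation, so V_uu = 0.0000
Node ud (S = 100.8): continuation = 1/1.08·[0.4667·0.0000 + 0.5333·32.3600] = 15.9802; exercise value = 12.2000 ≤ continuation, so V_ud = 15.9802
Node dd (S = 57.6): continuation = 1/1.08·[0.4667·32.3600 + 0.5333·66.9200] = 47.0296; exercise value = 55.4000 > continuation, so V_dd = 55.4000 (exercise)
Node u (S = 126): continuation = 1/1.08·[0.4667·0.0000 + 0.5333·15.9802] = 7.8915; exercise value = 0.0000 ≤ continuation, so V_u = 7.8915
Node d (S = 72): continuation = 1/1.08·[0.4667·15.9802 + 0.5333·55.4000] = 34.2631; exercise value = 41.0000 > continuation, so V_d = 41.0000 (exercise)
Node 0 (S = 90): continuation = 1/1.08·[0.4667·7.8915 + 0.5333·41.0000] = 23.6568; exercise value = 23.0000 ≤ continuation, so V_0 = 23.6568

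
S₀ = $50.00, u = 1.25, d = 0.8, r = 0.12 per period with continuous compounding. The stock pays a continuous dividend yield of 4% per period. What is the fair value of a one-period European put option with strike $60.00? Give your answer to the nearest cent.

Per-period risk-free factor R = e^0.12 = 1.1275; dividend-adjusted growth = e^(0.12−0.04) = 1.0833.
Risk-neutral probability p = (1.0833 − 0.8)/(1.25 − 0.8) = 0.2833/0.4500 = 0.6295
Terminal stock prices: S_u = 62.5, S_d = 40
Terminal payoffs (K − S): max(-2.5, 0) = 0, max(20, 0) = 20
Node 0 (S = 50): V_0 = e^(−0.12)·[0.6295·0.0000 + 0.3705·20.0000] = 6.5716

$6.57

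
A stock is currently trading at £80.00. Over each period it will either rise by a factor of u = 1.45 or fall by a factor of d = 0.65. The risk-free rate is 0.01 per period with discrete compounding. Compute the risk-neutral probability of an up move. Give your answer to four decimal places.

Risk-neutral probability p = (1 + 0.01 − 0.65)/(1.45 − 0.65) = 0.3600/0.8000 = 0.4500

p = 0.4500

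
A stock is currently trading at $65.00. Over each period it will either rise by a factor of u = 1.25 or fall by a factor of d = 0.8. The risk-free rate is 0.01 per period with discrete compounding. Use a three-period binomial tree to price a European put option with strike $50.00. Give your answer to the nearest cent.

Risk-neutral probability p = (1 + 0.01 − 0.8)/(1.25 − 0.8) = 0.2100/0.4500 = 0.4667
Terminal stock prices: S_uuu = 127, S_uud = 81.25, S_udd = 52, S_ddd = 33.28
Terminal payoffs (K − S): max(-76.95, 0) = 0, max(-31.25, 0) = 0, max(-2, 0) = 0, max(16.72, 0) = 16.72
Node uu (S = 101.6): V_uu = 1/1.01·[0.4667·0.0000 + 0.5333·0.0000] = 0.0000
Node ud (S = 65): V_ud = 1/1.01·[0.4667·0.0000 + 0.5333·0.0000] = 0.0000
Node dd (S = 41.6): V_dd = 1/1.01·[0.4667·0.0000 + 0.5333·16.7200] = 8.8290
Node u (S = 81.25): V_u = 1/1.01·[0.4667·0.0000 + 0.5333·0.0000] = 0.0000
Node d (S = 52): V_d = 1/1.01·[0.4667·0.0000 + 0.5333·8.8290] = 4.6622
Node 0 (S = 65): V_0 = 1/1.01·[0.4667·0.0000 + 0.5333·4.6622] = 2.4619

$2.46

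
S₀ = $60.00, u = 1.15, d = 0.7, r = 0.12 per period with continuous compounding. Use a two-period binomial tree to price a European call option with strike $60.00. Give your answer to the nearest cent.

$13.74

Risk-neutral probability p = (e^0.12 − 0.7)/(1.15 − 0.7) = 0.4275/0.4500 = 0.9500
Terminal stock prices: S_uu = 79.35, S_ud = 48.3, S_dd = 29.4
Terminal payoffs (S − K): max(19.35, 0) = 19.35, max(-11.7, 0) = 0, max(-30.6, 0) = 0
Node u (S = 69): V_u = e^(−0.12)·[0.9500·19.3500 + 0.0500·0.0000] = 16.3037
Node d (S = 42): V_d = e^(−0.12)·[0.9500·0.0000 + 0.0500·0.0000] = 0.0000
Node 0 (S = 60): V_0 = e^(−0.12)·[0.9500·16.3037 + 0.0500·0.0000] = 13.7370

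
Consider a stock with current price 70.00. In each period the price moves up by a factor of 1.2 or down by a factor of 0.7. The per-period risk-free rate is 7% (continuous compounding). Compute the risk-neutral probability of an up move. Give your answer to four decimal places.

Risk-neutral probability p = (e^0.07 − 0.7)/(1.2 − 0.7) = 0.3725/0.5000 = 0.7450

p = 0.7450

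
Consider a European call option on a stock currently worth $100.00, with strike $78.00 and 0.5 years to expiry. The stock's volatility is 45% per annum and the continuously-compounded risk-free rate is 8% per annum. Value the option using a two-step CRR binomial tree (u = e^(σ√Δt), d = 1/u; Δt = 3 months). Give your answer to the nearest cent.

CRR parameters: u = e^(σ√Δt) = e^(0.45·√0.25) = 1.2523, d = 1/u = 0.7985
Per-period rate: rΔt = 0.08·0.25 = 0.02, so R = e^0.02 = 1.0202
Risk-neutral probability p = (e^0.02 − 0.7985)/(1.2523 − 0.7985) = 0.2217/0.4538 = 0.4885
Terminal stock prices: S_uu = 156.8, S_ud = 100, S_dd = 63.76
Terminal payoffs (S − K): max(78.83, 0) = 78.83, max(22, 0) = 22, max(-14.24, 0) = 0
Node u (S = 125.2): V_u = e^(−0.02)·[0.4885·78.8312 + 0.5115·22.0000] = 48.7768
Node d (S = 79.85): V_d = e^(−0.02)·[0.4885·22.0000 + 0.5115·0.0000] = 10.5342
Node 0 (S = 100): V_0 = e^(−0.02)·[0.4885·48.7768 + 0.5115·10.5342] = 28.6373

$28.64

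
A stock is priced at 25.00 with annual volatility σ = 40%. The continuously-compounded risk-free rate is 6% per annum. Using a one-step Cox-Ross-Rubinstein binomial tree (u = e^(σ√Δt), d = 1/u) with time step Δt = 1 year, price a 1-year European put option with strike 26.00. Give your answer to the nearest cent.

CRR parameters: u = e^(σ√Δt) = e^(0.4·√1) = 1.4918, d = 1/u = 0.6703
Per-period rate: rΔt = 0.06·1 = 0.06, so R = e^0.06 = 1.0618
Risk-neutral probability p = (e^0.06 − 0.6703)/(1.4918 − 0.6703) = 0.3915/0.8215 = 0.4766
Terminal stock prices: S_u = 37.3, S_d = 16.76
Terminal payoffs (K − S): max(-11.3, 0) = 0, max(9.242, 0) = 9.242
Node 0 (S = 25): V_0 = e^(−0.06)·[0.4766·0.0000 + 0.5234·9.2420] = 4.5557

4.56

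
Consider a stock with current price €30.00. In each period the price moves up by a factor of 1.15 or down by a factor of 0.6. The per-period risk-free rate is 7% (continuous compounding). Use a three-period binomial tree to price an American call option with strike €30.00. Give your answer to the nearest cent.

Risk-neutral probability p = (e^0.07 − 0.6)/(1.15 − 0.6) = 0.4725/0.5500 = 0.8591
Terminal stock prices: S_uuu = 45.63, S_uud = 23.8, S_udd = 12.42, S_ddd = 6.48
Terminal payoffs (S − K): max(15.63, 0) = 15.63, max(-6.195, 0) = 0, max(-17.58, 0) = 0, max(-23.52, 0) = 0
Node uu (S = 39.67): continuation = e^(−0.07)·[0.8591·15.6262 + 0.1409·0.0000] = 12.5170; exercise value = 9.6750 ≤ continuation, so V_uu = 12.5170
Node ud (S = 20.7): continuation = e^(−0.07)·[0.8591·0.0000 + 0.1409·0.0000] = 0.0000; exercise value = 0.0000 ≤ continuation, so V_ud = 0.0000
Node dd (S = 10.8): continuation = e^(−0.07)·[0.8591·0.0000 + 0.1409·0.0000] = 0.0000; exercise value = 0.0000 ≤ continuation, so V_dd = 0.0000
Node u (S = 34.5): continuation = e^(−0.07)·[0.8591·12.5170 + 0.1409·0.0000] = 10.0264; exercise value = 4.5000 ≤ continuation, so V_u = 10.0264
Node d (S = 18): continuation = e^(−0.07)·[0.8591·0.0000 + 0.1409·0.0000] = 0.0000; exercise value = 0.0000 ≤ continuation, so V_d = 0.0000
Node 0 (S = 30): continuation = e^(−0.07)·[0.8591·10.0264 + 0.1409·0.0000] = 8.0314; exercise value = 0.0000 ≤ continuation, so V_0 = 8.0314

€8.03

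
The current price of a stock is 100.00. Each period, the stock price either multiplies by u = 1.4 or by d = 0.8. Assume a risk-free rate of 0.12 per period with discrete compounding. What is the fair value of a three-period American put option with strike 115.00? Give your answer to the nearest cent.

Risk-neutral probability p = (1 + 0.12 − 0.8)/(1.4 − 0.8) = 0.3200/0.6000 = 0.5333
Terminal stock prices: S_uuu = 274.4, S_uud = 156.8, S_udd = 89.6, S_ddd = 51.2
Terminal payoffs (K − S): max(-159.4, 0) = 0, max(-41.8, 0) = 0, max(25.4, 0) = 25.4, max(63.8, 0) = 63.8
Node uu (S = 196): continuation = 1/1.12·[0.5333·0.0000 + 0.4667·0.0000] = 0.0000; exercise value = 0.0000 ≤ continuation, so V_uu = 0.0000
Node ud (S = 112): continuation = 1/1.12·[0.5333·0.0000 + 0.4667·25.4000] = 10.5833; exercise value = 3.0000 ≤ continuation, so V_ud = 10.5833
Node dd (S = 64): continuation = 1/1.12·[0.5333·25.4000 + 0.4667·63.8000] = 38.6786; exercise value = 51.0000 > continuation, so V_dd = 51.0000 (exercise)
Node u (S = 140): continuation = 1/1.12·[0.5333·0.0000 + 0.4667·10.5833] = 4.4097; exercise value = 0.0000 ≤ continuation, so V_u = 4.4097
Node d (S = 80): continuation = 1/1.12·[0.5333·10.5833 + 0.4667·51.0000] = 26.2897; exercise value = 35.0000 > continuation, so V_d = 35.0000 (exercise)
Node 0 (S = 100): continuation = 1/1.12·[0.5333·4.4097 + 0.4667·35.0000] = 16.6832; exercise value = 15.0000 ≤ continuation, so V_0 = 16.6832

16.68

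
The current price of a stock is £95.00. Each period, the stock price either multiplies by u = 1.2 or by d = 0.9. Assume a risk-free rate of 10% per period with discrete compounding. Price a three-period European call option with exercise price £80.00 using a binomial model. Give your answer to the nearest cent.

Risk-neutral probability p = (1 + 0.1 − 0.9)/(1.2 − 0.9) = 0.2000/0.3000 = 0.6667
Terminal stock prices: S_uuu = 164.2, S_uud = 123.1, S_udd = 92.34, S_ddd = 69.26
Terminal payoffs (S − K): max(84.16, 0) = 84.16, max(43.12, 0) = 43.12, max(12.34, 0) = 12.34, max(-10.74, 0) = 0
Node uu (S = 136.8): V_uu = 1/1.1·[0.6667·84.1600 + 0.3333·43.1200] = 64.0727
Node ud (S = 102.6): V_ud = 1/1.1·[0.6667·43.1200 + 0.3333·12.3400] = 29.8727
Node dd (S = 76.95): V_dd = 1/1.1·[0.6667·12.3400 + 0.3333·0.0000] = 7.4788
Node u (S = 114): V_u = 1/1.1·[0.6667·64.0727 + 0.3333·29.8727] = 47.8843
Node d (S = 85.5): V_d = 1/1.1·[0.6667·29.8727 + 0.3333·7.4788] = 20.3710
Node 0 (S = 95): V_0 = 1/1.1·[0.6667·47.8843 + 0.3333·20.3710] = 35.1938

£35.19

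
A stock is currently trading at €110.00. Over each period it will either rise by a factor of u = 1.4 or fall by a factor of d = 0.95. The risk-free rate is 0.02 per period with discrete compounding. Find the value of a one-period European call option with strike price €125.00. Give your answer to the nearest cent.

Risk-neutral probability p = (1 + 0.02 − 0.95)/(1.4 − 0.95) = 0.0700/0.4500 = 0.1556
Terminal stock prices: S_u = 154, S_d = 104.5
Terminal payoffs (S − K): max(29, 0) = 29, max(-20.5, 0) = 0
Node 0 (S = 110): V_0 = 1/1.02·[0.1556·29.0000 + 0.8444·0.0000] = 4.4227

€4.42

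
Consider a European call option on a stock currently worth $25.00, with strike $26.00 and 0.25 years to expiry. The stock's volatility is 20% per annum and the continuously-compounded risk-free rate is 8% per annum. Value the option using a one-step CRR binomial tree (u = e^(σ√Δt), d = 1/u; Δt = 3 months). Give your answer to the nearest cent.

CRR parameters: u = e^(σ√Δt) = e^(0.2·√0.25) = 1.1052, d = 1/u = 0.9048
Per-period rate: rΔt = 0.08·0.25 = 0.02, so R = e^0.02 = 1.0202
Risk-neutral probability p = (e^0.02 − 0.9048)/(1.1052 − 0.9048) = 0.1154/0.2003 = 0.5759
Terminal stock prices: S_u = 27.63, S_d = 22.62
Terminal payoffs (S − K): max(1.629, 0) = 1.629, max(-3.379, 0) = 0
Node 0 (S = 25): V_0 = e^(−0.02)·[0.5759·1.6293 + 0.4241·0.0000] = 0.9197

$0.92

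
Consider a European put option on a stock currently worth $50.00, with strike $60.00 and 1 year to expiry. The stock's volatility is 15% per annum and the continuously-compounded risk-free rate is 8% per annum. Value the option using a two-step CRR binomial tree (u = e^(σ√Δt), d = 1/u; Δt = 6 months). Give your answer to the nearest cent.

$6.13

CRR parameters: u = e^(σ√Δt) = e^(0.15·√0.5) = 1.1119, d = 1/u = 0.8994
Per-period rate: rΔt = 0.08·0.5 = 0.04, so R = e^0.04 = 1.0408
Risk-neutral probability p = (e^0.04 − 0.8994)/(1.1119 − 0.8994) = 0.1414/0.2125 = 0.6655
Terminal stock prices: S_uu = 61.82, S_ud = 50, S_dd = 40.44
Terminal payoffs (K − S): max(-1.816, 0) = 0, max(10, 0) = 10, max(19.56, 0) = 19.56
Node u (S = 55.59): V_u = e^(−0.04)·[0.6655·0.0000 + 0.3345·10.0000] = 3.2135
Node d (S = 44.97): V_d = e^(−0.04)·[0.6655·10.0000 + 0.3345·19.5571] = 12.6791
Node 0 (S = 50): V_0 = e^(−0.04)·[0.6655·3.2135 + 0.3345·12.6791] = 6.1293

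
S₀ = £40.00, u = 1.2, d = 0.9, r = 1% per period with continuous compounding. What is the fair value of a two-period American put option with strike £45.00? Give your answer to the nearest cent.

£6.05

Risk-neutral probability p = (e^0.01 − 0.9)/(1.2 − 0.9) = 0.1101/0.3000 = 0.3668
Terminal stock prices: S_uu = 57.6, S_ud = 43.2, S_dd = 32.4
Terminal payoffs (K − S): max(-12.6, 0) = 0, max(1.8, 0) = 1.8, max(12.6, 0) = 12.6
Node u (S = 48): continuation = e^(−0.01)·[0.3668·0.0000 + 0.6332·1.8000] = 1.1284; exercise value = 0.0000 ≤ continuation, so V_u = 1.1284
Node d (S = 36): continuation = e^(−0.01)·[0.3668·1.8000 + 0.6332·12.6000] = 8.5522; exercise value = 9.0000 > continuation, so V_d = 9.0000 (exercise)
Node 0 (S = 40): continuation = e^(−0.01)·[0.3668·1.1284 + 0.6332·9.0000] = 6.0516; exercise value = 5.0000 ≤ continuation, so V_0 = 6.0516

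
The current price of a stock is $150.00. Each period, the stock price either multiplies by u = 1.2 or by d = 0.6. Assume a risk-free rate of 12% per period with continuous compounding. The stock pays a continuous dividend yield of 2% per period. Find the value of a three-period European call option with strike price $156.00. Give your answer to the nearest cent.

$42.97

Per-period risk-free factor R = e^0.12 = 1.1275; dividend-adjusted growth = e^(0.12−0.02) = 1.1052.
Risk-neutral probability p = (1.1052 − 0.6)/(1.2 − 0.6) = 0.5052/0.6000 = 0.8420
Terminal stock prices: S_uuu = 259.2, S_uud = 129.6, S_udd = 64.8, S_ddd = 32.4
Terminal payoffs (S − K): max(103.2, 0) = 103.2, max(-26.4, 0) = 0, max(-91.2, 0) = 0, max(-123.6, 0) = 0
Node uu (S = 216): V_uu = e^(−0.12)·[0.8420·103.2000 + 0.1580·0.0000] = 77.0640
Node ud (S = 108): V_ud = e^(−0.12)·[0.8420·0.0000 + 0.1580·0.0000] = 0.0000
Node dd (S = 54): V_dd = e^(−0.12)·[0.8420·0.0000 + 0.1580·0.0000] = 0.0000
Node u (S = 180): V_u = e^(−0.12)·[0.8420·77.0640 + 0.1580·0.0000] = 57.5471
Node d (S = 90): V_d = e^(−0.12)·[0.8420·0.0000 + 0.1580·0.0000] = 0.0000
Node 0 (S = 150): V_0 = e^(−0.12)·[0.8420·57.5471 + 0.1580·0.0000] = 42.9729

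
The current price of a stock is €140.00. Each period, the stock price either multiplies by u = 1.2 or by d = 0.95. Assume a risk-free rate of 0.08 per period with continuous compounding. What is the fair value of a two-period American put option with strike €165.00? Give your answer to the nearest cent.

Risk-neutral probability p = (e^0.08 − 0.95)/(1.2 − 0.95) = 0.1333/0.2500 = 0.5331
Terminal stock prices: S_uu = 201.6, S_ud = 159.6, S_dd = 126.3
Terminal payoffs (K − S): max(-36.6, 0) = 0, max(5.4, 0) = 5.4, max(38.65, 0) = 38.65
Node u (S = 168): continuation = e^(−0.08)·[0.5331·0.0000 + 0.4669·5.4000] = 2.3272; exercise value = 0.0000 ≤ continuation, so V_u = 2.3272
Node d (S = 133): continuation = e^(−0.08)·[0.5331·5.4000 + 0.4669·38.6500] = 19.3142; exercise value = 32.0000 > continuation, so V_d = 32.0000 (exercise)
Node 0 (S = 140): continuation = e^(−0.08)·[0.5331·2.3272 + 0.4669·32.0000] = 14.9360; exercise value = 25.0000 > continuation, so V_0 = 25.0000 (exercise)

€25.00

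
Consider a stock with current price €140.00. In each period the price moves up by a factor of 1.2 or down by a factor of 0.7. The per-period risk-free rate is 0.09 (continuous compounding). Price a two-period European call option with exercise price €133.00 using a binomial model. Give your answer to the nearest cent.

Risk-neutral probability p = (e^0.09 − 0.7)/(1.2 − 0.7) = 0.3942/0.5000 = 0.7883
Terminal stock prices: S_uu = 201.6, S_ud = 117.6, S_dd = 68.6
Terminal payoffs (S − K): max(68.6, 0) = 68.6, max(-15.4, 0) = 0, max(-64.4, 0) = 0
Node u (S = 168): V_u = e^(−0.09)·[0.7883·68.6000 + 0.2117·0.0000] = 49.4260
Node d (S = 98): V_d = e^(−0.09)·[0.7883·0.0000 + 0.2117·0.0000] = 0.0000
Node 0 (S = 140): V_0 = e^(−0.09)·[0.7883·49.4260 + 0.2117·0.0000] = 35.6113

€35.61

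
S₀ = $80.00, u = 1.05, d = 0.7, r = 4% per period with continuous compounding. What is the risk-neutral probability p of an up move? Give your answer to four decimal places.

Risk-neutral probability p = (e^0.04 − 0.7)/(1.05 − 0.7) = 0.3408/0.3500 = 0.9737

p = 0.9737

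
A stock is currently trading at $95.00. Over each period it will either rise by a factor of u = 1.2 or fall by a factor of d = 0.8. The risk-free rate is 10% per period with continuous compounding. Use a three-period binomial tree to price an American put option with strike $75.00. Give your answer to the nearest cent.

Risk-neutral probability p = (e^0.1 − 0.8)/(1.2 − 0.8) = 0.3052/0.4000 = 0.7629
Terminal stock prices: S_uuu = 164.2, S_uud = 109.4, S_udd = 72.96, S_ddd = 48.64
Terminal payoffs (K − S): max(-89.16, 0) = 0, max(-34.44, 0) = 0, max(2.04, 0) = 2.04, max(26.36, 0) = 26.36
Node uu (S = 136.8): continuation = e^(−0.1)·[0.7629·0.0000 + 0.2371·0.0000] = 0.0000; exercise value = 0.0000 ≤ continuation, so V_uu = 0.0000
Node ud (S = 91.2): continuation = e^(−0.1)·[0.7629·0.0000 + 0.2371·2.0400] = 0.4376; exercise value = 0.0000 ≤ continuation, so V_ud = 0.4376
Node dd (S = 60.8): continuation = e^(−0.1)·[0.7629·2.0400 + 0.2371·26.3600] = 7.0628; exercise value = 14.2000 > continuation, so V_dd = 14.2000 (exercise)
Node u (S = 114): continuation = e^(−0.1)·[0.7629·0.0000 + 0.2371·0.4376] = 0.0939; exercise value = 0.0000 ≤ continuation, so V_u = 0.0939
Node d (S = 76): continuation = e^(−0.1)·[0.7629·0.4376 + 0.2371·14.2000] = 3.3482; exercise value = 0.0000 ≤ continuation, so V_d = 3.3482
Node 0 (S = 95): continuation = e^(−0.1)·[0.7629·0.0939 + 0.2371·3.3482] = 0.7830; exercise value = 0.0000 ≤ continuation, so V_0 = 0.7830

$0.78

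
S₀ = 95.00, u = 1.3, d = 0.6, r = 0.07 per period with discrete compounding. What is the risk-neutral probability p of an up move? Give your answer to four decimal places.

p = 0.6714

Risk-neutral probability p = (1 + 0.07 − 0.6)/(1.3 − 0.6) = 0.4700/0.7000 = 0.6714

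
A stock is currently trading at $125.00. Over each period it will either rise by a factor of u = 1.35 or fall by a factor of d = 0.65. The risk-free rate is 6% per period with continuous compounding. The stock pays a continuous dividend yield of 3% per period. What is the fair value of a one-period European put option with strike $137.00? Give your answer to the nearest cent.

$23.97

Per-period risk-free factor R = e^0.06 = 1.0618; dividend-adjusted growth = e^(0.06−0.03) = 1.0305.
Risk-neutral probability p = (1.0305 − 0.65)/(1.35 − 0.65) = 0.3805/0.7000 = 0.5435
Terminal stock prices: S_u = 168.8, S_d = 81.25
Terminal payoffs (K − S): max(-31.75, 0) = 0, max(55.75, 0) = 55.75
Node 0 (S = 125): V_0 = e^(−0.06)·[0.5435·0.0000 + 0.4565·55.7500] = 23.9674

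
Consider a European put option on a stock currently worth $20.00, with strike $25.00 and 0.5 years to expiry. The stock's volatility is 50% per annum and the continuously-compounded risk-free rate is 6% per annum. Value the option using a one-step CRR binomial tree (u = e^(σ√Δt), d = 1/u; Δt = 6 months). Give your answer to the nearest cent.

$5.80

CRR parameters: u = e^(σ√Δt) = e^(0.5·√0.5) = 1.4241, d = 1/u = 0.7022
Per-period rate: rΔt = 0.06·0.5 = 0.03, so R = e^0.03 = 1.0305
Risk-neutral probability p = (e^0.03 − 0.7022)/(1.4241 − 0.7022) = 0.3283/0.7219 = 0.4547
Terminal stock prices: S_u = 28.48, S_d = 14.04
Terminal payoffs (K − S): max(-3.482, 0) = 0, max(10.96, 0) = 10.96
Node 0 (S = 20): V_0 = e^(−0.03)·[0.4547·0.0000 + 0.5453·10.9562] = 5.7978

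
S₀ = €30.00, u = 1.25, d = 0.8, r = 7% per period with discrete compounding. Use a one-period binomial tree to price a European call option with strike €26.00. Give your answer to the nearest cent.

€6.45

Risk-neutral probability p = (1 + 0.07 − 0.8)/(1.25 − 0.8) = 0.2700/0.4500 = 0.6000
Terminal stock prices: S_u = 37.5, S_d = 24
Terminal payoffs (S − K): max(11.5, 0) = 11.5, max(-2, 0) = 0
Node 0 (S = 30): V_0 = 1/1.07·[0.6000·11.5000 + 0.4000·0.0000] = 6.4486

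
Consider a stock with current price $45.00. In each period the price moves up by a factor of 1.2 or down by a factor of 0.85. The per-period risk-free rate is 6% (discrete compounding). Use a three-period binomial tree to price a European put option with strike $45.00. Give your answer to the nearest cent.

$2.38

Risk-neutral probability p = (1 + 0.06 − 0.85)/(1.2 − 0.85) = 0.2100/0.3500 = 0.6000
Terminal stock prices: S_uuu = 77.76, S_uud = 55.08, S_udd = 39.01, S_ddd = 27.64
Terminal payoffs (K − S): max(-32.76, 0) = 0, max(-10.08, 0) = 0, max(5.985, 0) = 5.985, max(17.36, 0) = 17.36
Node uu (S = 64.8): V_uu = 1/1.06·[0.6000·0.0000 + 0.4000·0.0000] = 0.0000
Node ud (S = 45.9): V_ud = 1/1.06·[0.6000·0.0000 + 0.4000·5.9850] = 2.2585
Node dd (S = 32.51): V_dd = 1/1.06·[0.6000·5.9850 + 0.4000·17.3644] = 9.9403
Node u (S = 54): V_u = 1/1.06·[0.6000·0.0000 + 0.4000·2.2585] = 0.8523
Node d (S = 38.25): V_d = 1/1.06·[0.6000·2.2585 + 0.4000·9.9403] = 5.0295
Node 0 (S = 45): V_0 = 1/1.06·[0.6000·0.8523 + 0.4000·5.0295] = 2.3803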